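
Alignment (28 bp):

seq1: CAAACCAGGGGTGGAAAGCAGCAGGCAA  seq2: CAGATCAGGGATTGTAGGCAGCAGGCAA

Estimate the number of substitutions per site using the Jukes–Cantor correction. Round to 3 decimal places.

0.252

The sequences differ at 6 of 28 sites (3, 5, 11, 13, 15, 17), so p = 6/28 ≈ 0.214286.
d = −(3/4) ln(1 − 4p/3) = −0.75 ln(1 − 0.285715) = −0.75 ln(0.714285)
  = −0.75 × (-0.336473) = 0.252355 substitutions/site.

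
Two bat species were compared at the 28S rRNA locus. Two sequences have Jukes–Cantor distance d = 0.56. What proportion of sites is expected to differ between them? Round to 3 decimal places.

0.395

p = (3/4)(1 − e^(−4d/3)) = 0.75 × (1 − e^(-0.746667)) = 0.75 × (1 − 0.473944) = 0.394542.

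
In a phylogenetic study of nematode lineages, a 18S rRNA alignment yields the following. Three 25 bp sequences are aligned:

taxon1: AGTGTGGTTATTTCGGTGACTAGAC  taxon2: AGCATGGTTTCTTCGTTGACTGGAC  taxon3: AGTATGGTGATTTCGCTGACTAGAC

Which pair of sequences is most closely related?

taxon1–taxon2: 6/25 differ, p = 0.240, d = 0.289.
taxon1–taxon3: 3/25 differ, p = 0.120, d = 0.131.
taxon2–taxon3: 6/25 differ, p = 0.240, d = 0.289.
The smallest distance is between taxon1 and taxon3.

taxon1 and taxon3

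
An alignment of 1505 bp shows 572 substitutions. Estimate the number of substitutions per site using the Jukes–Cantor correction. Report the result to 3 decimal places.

0.530

p = 572/1505 ≈ 0.380066.
d = −(3/4) ln(1 − 4p/3) = −0.75 ln(1 − 0.506755) = −0.75 ln(0.493245)
  = −0.75 × (-0.706749) = 0.530062 substitutions/site.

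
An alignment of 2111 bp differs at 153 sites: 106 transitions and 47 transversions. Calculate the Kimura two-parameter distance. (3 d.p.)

P = 106/2111 ≈ 0.050213 and Q = 47/2111 ≈ 0.022264.
Under the Kimura two-parameter model, d = −½ ln(1 − 2P − Q) − ¼ ln(1 − 2Q).
1 − 2P − Q = 0.87731, giving −½ ln(0.87731) = 0.065447.
1 − 2Q = 0.955472, giving −¼ ln(0.955472) = 0.011387.
d = 0.065447 + 0.011387 = 0.076834.

0.077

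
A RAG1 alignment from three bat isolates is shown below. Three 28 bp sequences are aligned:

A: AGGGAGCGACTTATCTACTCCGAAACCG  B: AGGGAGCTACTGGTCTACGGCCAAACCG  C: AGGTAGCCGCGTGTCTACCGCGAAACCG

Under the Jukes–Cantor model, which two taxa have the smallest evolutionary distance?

A and B

A–B: 6/28 differ, p = 0.214, d = 0.252.
A–C: 7/28 differ, p = 0.250, d = 0.304.
B–C: 7/28 differ, p = 0.250, d = 0.304.
The smallest distance is between A and B.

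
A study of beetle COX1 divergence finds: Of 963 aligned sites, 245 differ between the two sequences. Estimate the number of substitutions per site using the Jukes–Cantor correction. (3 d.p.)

p = 245/963 ≈ 0.254413.
d = −(3/4) ln(1 − 4p/3) = −0.75 ln(1 − 0.339217) = −0.75 ln(0.660783)
  = −0.75 × (-0.414330) = 0.310748 substitutions/site.

0.311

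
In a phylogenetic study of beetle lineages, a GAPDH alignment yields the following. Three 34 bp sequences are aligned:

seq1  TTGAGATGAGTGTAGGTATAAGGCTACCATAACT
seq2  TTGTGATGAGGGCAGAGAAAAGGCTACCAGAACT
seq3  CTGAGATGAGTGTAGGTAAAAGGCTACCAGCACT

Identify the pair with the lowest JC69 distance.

seq1 and seq3

seq1–seq2: 7/34 differ, p = 0.206, d = 0.241.
seq1–seq3: 4/34 differ, p = 0.118, d = 0.128.
seq2–seq3: 7/34 differ, p = 0.206, d = 0.241.
The smallest distance is between seq1 and seq3.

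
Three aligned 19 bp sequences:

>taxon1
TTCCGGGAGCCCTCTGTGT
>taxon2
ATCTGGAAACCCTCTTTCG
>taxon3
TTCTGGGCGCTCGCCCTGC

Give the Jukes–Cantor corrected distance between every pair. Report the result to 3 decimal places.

d(taxon1,taxon2) = 0.507, d(taxon1,taxon3) = 0.507, d(taxon2,taxon3) = 0.907

taxon1–taxon2: 7/19 sites differ → p ≈ 0.368421, d = −0.75 ln(1 − 0.491228) = 0.506816 ≈ 0.507.
taxon1–taxon3: 7/19 sites differ → p ≈ 0.368421, d = −0.75 ln(1 − 0.491228) = 0.506816 ≈ 0.507.
taxon2–taxon3: 10/19 sites differ → p ≈ 0.526316, d = −0.75 ln(1 − 0.701755) = 0.907380 ≈ 0.907.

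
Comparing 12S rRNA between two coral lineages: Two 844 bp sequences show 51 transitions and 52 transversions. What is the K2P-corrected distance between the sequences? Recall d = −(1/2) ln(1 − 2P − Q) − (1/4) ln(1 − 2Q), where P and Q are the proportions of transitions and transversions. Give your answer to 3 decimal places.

0.134

P = 51/844 ≈ 0.060427 and Q = 52/844 ≈ 0.061611.
Under the Kimura two-parameter model, d = −½ ln(1 − 2P − Q) − ¼ ln(1 − 2Q).
1 − 2P − Q = 0.817535, giving −½ ln(0.817535) = 0.100731.
1 − 2Q = 0.876778, giving −¼ ln(0.876778) = 0.032875.
d = 0.100731 + 0.032875 = 0.133606.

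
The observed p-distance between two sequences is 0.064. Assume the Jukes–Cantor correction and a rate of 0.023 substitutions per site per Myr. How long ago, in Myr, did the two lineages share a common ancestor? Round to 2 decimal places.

d = −(3/4) ln(1 − 4p/3) = −0.75 ln(1 − 0.085333) = −0.75 ln(0.914667)
  = −0.75 × (-0.089195) = 0.066896 substitutions/site.
Under a molecular clock d = 2μt, so t = d/(2μ) = 0.066896 / (2 × 0.023) = 1.45 Myr.

1.45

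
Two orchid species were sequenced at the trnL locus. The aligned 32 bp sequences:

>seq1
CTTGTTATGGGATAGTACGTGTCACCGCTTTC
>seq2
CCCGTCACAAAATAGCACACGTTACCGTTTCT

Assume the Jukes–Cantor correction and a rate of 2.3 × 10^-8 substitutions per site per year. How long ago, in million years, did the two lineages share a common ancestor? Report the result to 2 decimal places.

The sequences differ at 14 of 32 sites, so p = 14/32 = 0.4375.
d = −(3/4) ln(1 − 4p/3) = −0.75 ln(1 − 0.583333) = −0.75 ln(0.416667)
  = −0.75 × (-0.875468) = 0.656601 substitutions/site.
Under a molecular clock d = 2μt, so t = d/(2μ) = 0.656601 / (2 × 2.3 × 10^-8) = 14.27 million years.

14.27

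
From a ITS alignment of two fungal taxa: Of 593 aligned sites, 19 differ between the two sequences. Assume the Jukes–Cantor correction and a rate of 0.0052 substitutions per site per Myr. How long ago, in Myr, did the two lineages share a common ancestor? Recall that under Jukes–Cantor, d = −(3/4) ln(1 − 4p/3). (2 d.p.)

p = 19/593 ≈ 0.03204.
d = −(3/4) ln(1 − 4p/3) = −0.75 ln(1 − 0.04272) = −0.75 ln(0.95728)
  = −0.75 × (-0.043659) = 0.032744 substitutions/site.
Under a molecular clock d = 2μt, so t = d/(2μ) = 0.032744 / (2 × 0.0052) = 3.15 Myr.

3.15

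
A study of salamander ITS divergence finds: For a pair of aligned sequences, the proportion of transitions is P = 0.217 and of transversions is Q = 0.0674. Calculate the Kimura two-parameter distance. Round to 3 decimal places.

0.384

Under the Kimura two-parameter model, d = −½ ln(1 − 2P − Q) − ¼ ln(1 − 2Q).
1 − 2P − Q = 0.4986, giving −½ ln(0.4986) = 0.347976.
1 − 2Q = 0.8652, giving −¼ ln(0.8652) = 0.036199.
d = 0.347976 + 0.036199 = 0.384175.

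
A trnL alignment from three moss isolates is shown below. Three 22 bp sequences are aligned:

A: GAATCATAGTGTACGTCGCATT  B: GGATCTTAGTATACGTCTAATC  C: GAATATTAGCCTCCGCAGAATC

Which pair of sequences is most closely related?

A and B

A–B: 6/22 differ, p = 0.273, d = 0.339.
A–C: 9/22 differ, p = 0.409, d = 0.591.
B–C: 8/22 differ, p = 0.364, d = 0.497.
The smallest distance is between A and B.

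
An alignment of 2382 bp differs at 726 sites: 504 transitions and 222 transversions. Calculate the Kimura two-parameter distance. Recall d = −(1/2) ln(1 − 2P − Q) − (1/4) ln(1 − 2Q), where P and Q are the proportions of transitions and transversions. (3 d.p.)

0.415

P = 504/2382 ≈ 0.211587 and Q = 222/2382 ≈ 0.093199.
Under the Kimura two-parameter model, d = −½ ln(1 − 2P − Q) − ¼ ln(1 − 2Q).
1 − 2P − Q = 0.483627, giving −½ ln(0.483627) = 0.363221.
1 − 2Q = 0.813602, giving −¼ ln(0.813602) = 0.051571.
d = 0.363221 + 0.051571 = 0.414792.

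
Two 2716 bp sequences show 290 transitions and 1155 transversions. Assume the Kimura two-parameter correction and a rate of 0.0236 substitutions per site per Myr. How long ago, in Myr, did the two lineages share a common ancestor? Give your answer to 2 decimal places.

20.85

P = 290/2716 ≈ 0.106775 and Q = 1155/2716 ≈ 0.425258.
Under the Kimura two-parameter model, d = −½ ln(1 − 2P − Q) − ¼ ln(1 − 2Q).
1 − 2P − Q = 0.361192, giving −½ ln(0.361192) = 0.509173.
1 − 2Q = 0.149484, giving −¼ ln(0.149484) = 0.475141.
d = 0.509173 + 0.475141 = 0.984314.
Under a molecular clock d = 2μt, so t = d/(2μ) = 0.984314 / (2 × 0.0236) = 20.85 Myr.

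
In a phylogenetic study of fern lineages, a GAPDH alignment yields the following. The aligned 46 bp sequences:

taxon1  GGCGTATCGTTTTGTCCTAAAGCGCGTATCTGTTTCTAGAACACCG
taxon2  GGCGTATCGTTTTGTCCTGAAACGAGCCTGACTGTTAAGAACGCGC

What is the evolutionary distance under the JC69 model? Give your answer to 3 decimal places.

0.390

The sequences differ at 14 of 46 sites, so p = 14/46 ≈ 0.304348.
d = −(3/4) ln(1 − 4p/3) = −0.75 ln(1 − 0.405797) = −0.75 ln(0.594203)
  = −0.75 × (-0.520534) = 0.390401 substitutions/site.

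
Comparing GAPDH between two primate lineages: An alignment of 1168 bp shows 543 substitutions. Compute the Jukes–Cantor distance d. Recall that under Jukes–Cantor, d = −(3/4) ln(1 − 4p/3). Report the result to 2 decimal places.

0.73

p = 543/1168 ≈ 0.464897.
d = −(3/4) ln(1 − 4p/3) = −0.75 ln(1 − 0.619863) = −0.75 ln(0.380137)
  = −0.75 × (-0.967224) = 0.725418 substitutions/site.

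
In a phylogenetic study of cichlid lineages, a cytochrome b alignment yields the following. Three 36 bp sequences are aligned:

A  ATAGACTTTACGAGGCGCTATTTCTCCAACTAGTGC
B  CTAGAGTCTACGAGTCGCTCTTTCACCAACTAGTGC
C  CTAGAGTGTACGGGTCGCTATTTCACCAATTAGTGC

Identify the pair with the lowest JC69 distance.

B and C

A–B: 6/36 differ, p = 0.167, d = 0.188.
A–C: 7/36 differ, p = 0.194, d = 0.225.
B–C: 4/36 differ, p = 0.111, d = 0.120.
The smallest distance is between B and C.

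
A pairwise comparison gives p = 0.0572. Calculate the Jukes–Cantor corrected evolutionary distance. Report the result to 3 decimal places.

0.059

d = −(3/4) ln(1 − 4p/3) = −0.75 ln(1 − 0.076267) = −0.75 ln(0.923733)
  = −0.75 × (-0.079332) = 0.059499 substitutions/site.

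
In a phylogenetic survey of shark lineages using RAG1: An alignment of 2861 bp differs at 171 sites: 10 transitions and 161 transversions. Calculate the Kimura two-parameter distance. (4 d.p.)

P = 10/2861 ≈ 0.003495 and Q = 161/2861 ≈ 0.056274.
Under the Kimura two-parameter model, d = −½ ln(1 − 2P − Q) − ¼ ln(1 − 2Q).
1 − 2P − Q = 0.936736, giving −½ ln(0.936736) = 0.032677.
1 − 2Q = 0.887452, giving −¼ ln(0.887452) = 0.029850.
d = 0.032677 + 0.029850 = 0.062527.

0.0625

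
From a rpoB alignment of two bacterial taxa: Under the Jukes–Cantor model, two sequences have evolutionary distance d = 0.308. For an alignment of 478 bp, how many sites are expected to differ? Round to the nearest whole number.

121

Invert JC69: p = (3/4)(1 − e^(−4d/3)) = 0.75 × (1 − e^(-0.410667)) = 0.75 × (1 − 0.663208) = 0.252594.
Expected differing sites = pL ≈ 0.252594 × 478 = 120.739932 ≈ 121.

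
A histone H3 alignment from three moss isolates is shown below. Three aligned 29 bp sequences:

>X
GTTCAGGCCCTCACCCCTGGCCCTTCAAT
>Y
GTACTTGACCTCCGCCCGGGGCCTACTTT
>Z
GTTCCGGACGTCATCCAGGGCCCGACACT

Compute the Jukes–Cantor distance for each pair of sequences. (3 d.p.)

X–Y: 11/29 sites differ → p ≈ 0.37931, d = −0.75 ln(1 − 0.505747) = 0.528531 ≈ 0.529.
X–Z: 9/29 sites differ → p ≈ 0.310345, d = −0.75 ln(1 − 0.413793) = 0.400562 ≈ 0.401.
Y–Z: 11/29 sites differ → p ≈ 0.37931, d = −0.75 ln(1 − 0.505747) = 0.528531 ≈ 0.529.

d(X,Y) = 0.529, d(X,Z) = 0.401, d(Y,Z) = 0.529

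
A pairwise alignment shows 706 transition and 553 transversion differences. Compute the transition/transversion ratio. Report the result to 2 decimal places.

R = 706/553 = 1.276672… ≈ 1.28 (to 2 d.p.).

1.28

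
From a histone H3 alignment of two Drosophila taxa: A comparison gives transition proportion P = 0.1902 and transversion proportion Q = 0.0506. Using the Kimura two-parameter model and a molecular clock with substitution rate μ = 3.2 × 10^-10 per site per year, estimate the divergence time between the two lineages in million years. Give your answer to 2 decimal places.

Under the Kimura two-parameter model, d = −½ ln(1 − 2P − Q) − ¼ ln(1 − 2Q).
1 − 2P − Q = 0.569, giving −½ ln(0.569) = 0.281937.
1 − 2Q = 0.8988, giving −¼ ln(0.8988) = 0.026674.
d = 0.281937 + 0.026674 = 0.308611.
Under a molecular clock d = 2μt, so t = d/(2μ) = 0.308611 / (2 × 3.2 × 10^-10) = 482.20 million years.

482.20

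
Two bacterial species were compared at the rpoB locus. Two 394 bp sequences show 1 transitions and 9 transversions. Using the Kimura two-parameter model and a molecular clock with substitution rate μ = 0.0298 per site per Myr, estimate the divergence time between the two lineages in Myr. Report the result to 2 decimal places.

0.43

P = 1/394 ≈ 0.002538 and Q = 9/394 ≈ 0.022843.
Under the Kimura two-parameter model, d = −½ ln(1 − 2P − Q) − ¼ ln(1 − 2Q).
1 − 2P − Q = 0.972081, giving −½ ln(0.972081) = 0.014158.
1 − 2Q = 0.954314, giving −¼ ln(0.954314) = 0.011691.
d = 0.014158 + 0.011691 = 0.025849.
Under a molecular clock d = 2μt, so t = d/(2μ) = 0.025849 / (2 × 0.0298) = 0.43 Myr.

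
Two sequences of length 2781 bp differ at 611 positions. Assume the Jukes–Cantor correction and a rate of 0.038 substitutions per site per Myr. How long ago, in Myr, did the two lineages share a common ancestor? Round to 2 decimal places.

p = 611/2781 ≈ 0.219705.
d = −(3/4) ln(1 − 4p/3) = −0.75 ln(1 − 0.29294) = −0.75 ln(0.70706)
  = −0.75 × (-0.346640) = 0.259980 substitutions/site.
Under a molecular clock d = 2μt, so t = d/(2μ) = 0.259980 / (2 × 0.038) = 3.42 Myr.

3.42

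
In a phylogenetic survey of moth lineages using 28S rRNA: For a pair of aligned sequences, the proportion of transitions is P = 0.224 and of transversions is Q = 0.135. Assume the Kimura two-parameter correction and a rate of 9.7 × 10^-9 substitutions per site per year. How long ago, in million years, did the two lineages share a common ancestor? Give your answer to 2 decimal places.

Under the Kimura two-parameter model, d = −½ ln(1 − 2P − Q) − ¼ ln(1 − 2Q).
1 − 2P − Q = 0.417, giving −½ ln(0.417) = 0.437335.
1 − 2Q = 0.73, giving −¼ ln(0.73) = 0.078678.
d = 0.437335 + 0.078678 = 0.516013.
Under a molecular clock d = 2μt, so t = d/(2μ) = 0.516013 / (2 × 9.7 × 10^-9) = 26.60 million years.

26.60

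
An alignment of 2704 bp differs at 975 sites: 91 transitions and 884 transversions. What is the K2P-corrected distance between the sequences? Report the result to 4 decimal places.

P = 91/2704 ≈ 0.033654 and Q = 884/2704 ≈ 0.326923.
Under the Kimura two-parameter model, d = −½ ln(1 − 2P − Q) − ¼ ln(1 − 2Q).
1 − 2P − Q = 0.605769, giving −½ ln(0.605769) = 0.250628.
1 − 2Q = 0.346154, giving −¼ ln(0.346154) = 0.265218.
d = 0.250628 + 0.265218 = 0.515846.

0.5158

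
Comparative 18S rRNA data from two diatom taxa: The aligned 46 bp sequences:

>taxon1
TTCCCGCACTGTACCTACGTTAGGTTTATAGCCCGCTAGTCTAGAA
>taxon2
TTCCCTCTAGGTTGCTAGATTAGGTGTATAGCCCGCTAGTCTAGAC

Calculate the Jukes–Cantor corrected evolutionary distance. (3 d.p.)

The sequences differ at 10 of 46 sites (6, 8, 9, 10, 13, 14, 18, 19, 26, 46), so p = 10/46 ≈ 0.217391.
d = −(3/4) ln(1 − 4p/3) = −0.75 ln(1 − 0.289855) = −0.75 ln(0.710145)
  = −0.75 × (-0.342286) = 0.256715 substitutions/site.

0.257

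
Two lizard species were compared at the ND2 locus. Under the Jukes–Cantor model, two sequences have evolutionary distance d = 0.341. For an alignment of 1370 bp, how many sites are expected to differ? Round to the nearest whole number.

Invert JC69: p = (3/4)(1 − e^(−4d/3)) = 0.75 × (1 − e^(-0.454667)) = 0.75 × (1 − 0.634659) = 0.274006.
Expected differing sites = pL ≈ 0.274006 × 1370 = 375.38822 ≈ 375.

375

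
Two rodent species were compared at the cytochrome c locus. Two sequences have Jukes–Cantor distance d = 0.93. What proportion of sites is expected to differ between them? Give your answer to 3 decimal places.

0.533

p = (3/4)(1 − e^(−4d/3)) = 0.75 × (1 − e^(-1.24)) = 0.75 × (1 − 0.289384) = 0.532962.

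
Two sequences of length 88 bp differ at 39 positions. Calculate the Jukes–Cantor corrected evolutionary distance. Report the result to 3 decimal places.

0.670

p = 39/88 ≈ 0.443182.
d = −(3/4) ln(1 − 4p/3) = −0.75 ln(1 − 0.590909) = −0.75 ln(0.409091)
  = −0.75 × (-0.893818) = 0.670364 substitutions/site.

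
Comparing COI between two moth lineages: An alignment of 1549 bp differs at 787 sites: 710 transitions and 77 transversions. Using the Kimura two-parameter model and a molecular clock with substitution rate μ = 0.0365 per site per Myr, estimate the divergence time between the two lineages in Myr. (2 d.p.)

23.61

P = 710/1549 ≈ 0.45836 and Q = 77/1549 ≈ 0.049709.
Under the Kimura two-parameter model, d = −½ ln(1 − 2P − Q) − ¼ ln(1 − 2Q).
1 − 2P − Q = 0.033571, giving −½ ln(0.033571) = 1.697046.
1 − 2Q = 0.900582, giving −¼ ln(0.900582) = 0.026179.
d = 1.697046 + 0.026179 = 1.723225.
Under a molecular clock d = 2μt, so t = d/(2μ) = 1.723225 / (2 × 0.0365) = 23.61 Myr.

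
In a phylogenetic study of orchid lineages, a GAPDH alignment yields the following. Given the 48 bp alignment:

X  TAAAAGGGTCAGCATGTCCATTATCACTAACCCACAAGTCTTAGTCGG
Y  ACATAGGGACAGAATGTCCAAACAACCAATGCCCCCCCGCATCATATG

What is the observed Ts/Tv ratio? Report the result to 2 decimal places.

Transitions are A↔G and C↔T; transversions are all other mismatches.
Transitions: 1. Transversions: 23.
R = 1/23 = 0.043478… ≈ 0.04 (to 2 d.p.).

0.04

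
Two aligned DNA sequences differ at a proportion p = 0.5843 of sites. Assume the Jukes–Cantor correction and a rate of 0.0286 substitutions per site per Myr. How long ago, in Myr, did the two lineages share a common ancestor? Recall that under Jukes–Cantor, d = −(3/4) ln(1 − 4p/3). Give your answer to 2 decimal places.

d = −(3/4) ln(1 − 4p/3) = −0.75 ln(1 − 0.779067) = −0.75 ln(0.220933)
  = −0.75 × (-1.509896) = 1.132422 substitutions/site.
Under a molecular clock d = 2μt, so t = d/(2μ) = 1.132422 / (2 × 0.0286) = 19.80 Myr.

19.80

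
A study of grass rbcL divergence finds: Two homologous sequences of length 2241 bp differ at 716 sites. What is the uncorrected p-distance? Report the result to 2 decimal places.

p = 716/2241 = 0.319500… ≈ 0.32 (to 2 d.p.).

0.32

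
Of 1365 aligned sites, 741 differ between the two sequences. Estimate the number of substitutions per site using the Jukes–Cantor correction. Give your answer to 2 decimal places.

p = 741/1365 ≈ 0.542857.
d = −(3/4) ln(1 − 4p/3) = −0.75 ln(1 − 0.723809) = −0.75 ln(0.276191)
  = −0.75 × (-1.286663) = 0.964997 substitutions/site.

0.96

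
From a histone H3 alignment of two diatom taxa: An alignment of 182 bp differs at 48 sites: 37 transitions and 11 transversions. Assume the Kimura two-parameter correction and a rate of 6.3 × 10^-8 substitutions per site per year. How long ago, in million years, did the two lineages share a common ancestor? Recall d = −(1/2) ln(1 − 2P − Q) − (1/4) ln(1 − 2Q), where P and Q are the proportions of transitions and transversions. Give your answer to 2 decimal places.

P = 37/182 ≈ 0.203297 and Q = 11/182 ≈ 0.06044.
Under the Kimura two-parameter model, d = −½ ln(1 − 2P − Q) − ¼ ln(1 − 2Q).
1 − 2P − Q = 0.532966, giving −½ ln(0.532966) = 0.314649.
1 − 2Q = 0.87912, giving −¼ ln(0.87912) = 0.032208.
d = 0.314649 + 0.032208 = 0.346857.
Under a molecular clock d = 2μt, so t = d/(2μ) = 0.346857 / (2 × 6.3 × 10^-8) = 2.75 million years.

2.75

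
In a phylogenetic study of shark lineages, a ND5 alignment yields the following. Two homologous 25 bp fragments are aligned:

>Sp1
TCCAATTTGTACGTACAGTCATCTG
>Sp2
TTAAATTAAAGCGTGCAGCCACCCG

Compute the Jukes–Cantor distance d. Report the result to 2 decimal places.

0.57

The sequences differ at 10 of 25 sites (2, 3, 8, 9, 10, 11, 15, 19, 22, 24), so p = 10/25 = 0.4.
d = −(3/4) ln(1 − 4p/3) = −0.75 ln(1 − 0.533333) = −0.75 ln(0.466667)
  = −0.75 × (-0.762139) = 0.571604 substitutions/site.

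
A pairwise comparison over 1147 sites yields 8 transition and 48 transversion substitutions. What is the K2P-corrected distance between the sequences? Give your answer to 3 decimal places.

0.051

P = 8/1147 ≈ 0.006975 and Q = 48/1147 ≈ 0.041848.
Under the Kimura two-parameter model, d = −½ ln(1 − 2P − Q) − ¼ ln(1 − 2Q).
1 − 2P − Q = 0.944202, giving −½ ln(0.944202) = 0.028708.
1 − 2Q = 0.916304, giving −¼ ln(0.916304) = 0.021852.
d = 0.028708 + 0.021852 = 0.050560.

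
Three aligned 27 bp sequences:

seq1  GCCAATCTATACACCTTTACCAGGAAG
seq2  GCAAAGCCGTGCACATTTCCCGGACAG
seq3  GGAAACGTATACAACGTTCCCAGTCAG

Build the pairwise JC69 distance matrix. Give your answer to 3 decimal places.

seq1–seq2: 10/27 sites differ → p ≈ 0.37037, d = −0.75 ln(1 − 0.493827) = 0.510658 ≈ 0.511.
seq1–seq3: 9/27 sites differ → p ≈ 0.333333, d = −0.75 ln(1 − 0.444444) = 0.440839 ≈ 0.441.
seq2–seq3: 11/27 sites differ → p ≈ 0.407407, d = −0.75 ln(1 − 0.543209) = 0.587647 ≈ 0.588.

d(seq1,seq2) = 0.511, d(seq1,seq3) = 0.441, d(seq2,seq3) = 0.588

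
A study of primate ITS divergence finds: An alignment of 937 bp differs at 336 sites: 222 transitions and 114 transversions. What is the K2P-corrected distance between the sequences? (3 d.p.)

P = 222/937 ≈ 0.236926 and Q = 114/937 ≈ 0.121665.
Under the Kimura two-parameter model, d = −½ ln(1 − 2P − Q) − ¼ ln(1 − 2Q).
1 − 2P − Q = 0.404483, giving −½ ln(0.404483) = 0.452573.
1 − 2Q = 0.75667, giving −¼ ln(0.75667) = 0.069707.
d = 0.452573 + 0.069707 = 0.522280.

0.522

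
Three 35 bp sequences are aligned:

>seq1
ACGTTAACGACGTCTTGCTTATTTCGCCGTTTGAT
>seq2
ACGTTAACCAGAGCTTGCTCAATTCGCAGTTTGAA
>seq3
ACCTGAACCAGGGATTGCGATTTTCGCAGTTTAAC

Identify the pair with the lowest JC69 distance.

seq1 and seq2

seq1–seq2: 8/35 differ, p = 0.229, d = 0.273.
seq1–seq3: 12/35 differ, p = 0.343, d = 0.458.
seq2–seq3: 10/35 differ, p = 0.286, d = 0.360.
The smallest distance is between seq1 and seq2.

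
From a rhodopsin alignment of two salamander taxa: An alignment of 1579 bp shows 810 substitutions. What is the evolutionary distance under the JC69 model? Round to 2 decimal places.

p = 810/1579 ≈ 0.512983.
d = −(3/4) ln(1 − 4p/3) = −0.75 ln(1 − 0.683977) = −0.75 ln(0.316023)
  = −0.75 × (-1.151940) = 0.863955 substitutions/site.

0.86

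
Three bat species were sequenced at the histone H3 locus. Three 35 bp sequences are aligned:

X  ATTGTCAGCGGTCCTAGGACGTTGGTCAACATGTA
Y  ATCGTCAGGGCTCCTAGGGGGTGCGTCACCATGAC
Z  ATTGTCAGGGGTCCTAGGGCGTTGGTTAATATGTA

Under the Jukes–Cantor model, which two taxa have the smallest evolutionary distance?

X–Y: 10/35 differ, p = 0.286, d = 0.360.
X–Z: 4/35 differ, p = 0.114, d = 0.124.
Y–Z: 10/35 differ, p = 0.286, d = 0.360.
The smallest distance is between X and Z.

X and Z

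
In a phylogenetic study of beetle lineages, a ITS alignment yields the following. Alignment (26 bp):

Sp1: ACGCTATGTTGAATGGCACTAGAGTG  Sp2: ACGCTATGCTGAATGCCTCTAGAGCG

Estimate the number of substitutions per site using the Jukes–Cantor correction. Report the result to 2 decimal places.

0.17

The sequences differ at 4 of 26 sites (9, 16, 18, 25), so p = 4/26 ≈ 0.153846.
d = −(3/4) ln(1 − 4p/3) = −0.75 ln(1 − 0.205128) = −0.75 ln(0.794872)
  = −0.75 × (-0.229574) = 0.172181 substitutions/site.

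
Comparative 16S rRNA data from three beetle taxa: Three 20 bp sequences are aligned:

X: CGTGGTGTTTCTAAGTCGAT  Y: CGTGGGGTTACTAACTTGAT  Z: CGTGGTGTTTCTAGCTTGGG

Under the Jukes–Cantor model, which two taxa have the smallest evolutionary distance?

X–Y: 4/20 differ, p = 0.200, d = 0.233.
X–Z: 5/20 differ, p = 0.250, d = 0.304.
Y–Z: 5/20 differ, p = 0.250, d = 0.304.
The smallest distance is between X and Y.

X and Y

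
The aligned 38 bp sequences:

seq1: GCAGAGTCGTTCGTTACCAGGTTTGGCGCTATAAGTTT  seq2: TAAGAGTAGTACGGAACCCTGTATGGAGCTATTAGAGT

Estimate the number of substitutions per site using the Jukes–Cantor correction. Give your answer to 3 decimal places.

0.457

The sequences differ at 13 of 38 sites, so p = 13/38 ≈ 0.342105.
d = −(3/4) ln(1 − 4p/3) = −0.75 ln(1 − 0.45614) = −0.75 ln(0.54386)
  = −0.75 × (-0.609063) = 0.456797 substitutions/site.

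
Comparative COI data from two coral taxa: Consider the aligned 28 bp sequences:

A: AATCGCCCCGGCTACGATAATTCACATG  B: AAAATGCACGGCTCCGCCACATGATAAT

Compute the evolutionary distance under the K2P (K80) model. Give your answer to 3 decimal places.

0.910

Of 28 sites, 2 differences are transitions and 12 are transversions, so P = 2/28 ≈ 0.071429 and Q = 12/28 ≈ 0.428571.
Under the Kimura two-parameter model, d = −½ ln(1 − 2P − Q) − ¼ ln(1 − 2Q).
1 − 2P − Q = 0.428571, giving −½ ln(0.428571) = 0.423649.
1 − 2Q = 0.142858, giving −¼ ln(0.142858) = 0.486476.
d = 0.423649 + 0.486476 = 0.910125.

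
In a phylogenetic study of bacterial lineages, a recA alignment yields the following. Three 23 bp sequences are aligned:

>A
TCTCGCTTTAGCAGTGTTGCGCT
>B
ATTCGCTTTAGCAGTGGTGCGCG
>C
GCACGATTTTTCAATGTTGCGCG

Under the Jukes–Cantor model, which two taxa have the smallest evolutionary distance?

A–B: 4/23 differ, p = 0.174, d = 0.198.
A–C: 7/23 differ, p = 0.304, d = 0.390.
B–C: 8/23 differ, p = 0.348, d = 0.467.
The smallest distance is between A and B.

A and B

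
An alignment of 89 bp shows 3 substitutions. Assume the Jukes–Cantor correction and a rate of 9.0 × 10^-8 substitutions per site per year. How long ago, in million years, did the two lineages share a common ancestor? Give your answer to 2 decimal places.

0.19

p = 3/89 ≈ 0.033708.
d = −(3/4) ln(1 − 4p/3) = −0.75 ln(1 − 0.044944) = −0.75 ln(0.955056)
  = −0.75 × (-0.045985) = 0.034489 substitutions/site.
Under a molecular clock d = 2μt, so t = d/(2μ) = 0.034489 / (2 × 9.0 × 10^-8) = 0.19 million years.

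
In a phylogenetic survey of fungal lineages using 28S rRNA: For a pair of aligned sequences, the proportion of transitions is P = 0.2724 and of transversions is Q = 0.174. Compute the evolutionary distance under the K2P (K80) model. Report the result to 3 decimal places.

Under the Kimura two-parameter model, d = −½ ln(1 − 2P − Q) − ¼ ln(1 − 2Q).
1 − 2P − Q = 0.2812, giving −½ ln(0.2812) = 0.634345.
1 − 2Q = 0.652, giving −¼ ln(0.652) = 0.106928.
d = 0.634345 + 0.106928 = 0.741273.

0.741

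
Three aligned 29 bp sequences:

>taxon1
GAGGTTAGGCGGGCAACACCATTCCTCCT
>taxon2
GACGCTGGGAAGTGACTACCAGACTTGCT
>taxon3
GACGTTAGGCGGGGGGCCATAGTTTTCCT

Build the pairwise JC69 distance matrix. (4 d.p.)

d(taxon1,taxon2) = 0.6829, d(taxon1,taxon3) = 0.4618, d(taxon2,taxon3) = 0.7739

taxon1–taxon2: 13/29 sites differ → p ≈ 0.448276, d = −0.75 ln(1 − 0.597701) = 0.682920 ≈ 0.6829.
taxon1–taxon3: 10/29 sites differ → p ≈ 0.344828, d = −0.75 ln(1 − 0.459771) = 0.461822 ≈ 0.4618.
taxon2–taxon3: 14/29 sites differ → p ≈ 0.482759, d = −0.75 ln(1 − 0.643679) = 0.773942 ≈ 0.7739.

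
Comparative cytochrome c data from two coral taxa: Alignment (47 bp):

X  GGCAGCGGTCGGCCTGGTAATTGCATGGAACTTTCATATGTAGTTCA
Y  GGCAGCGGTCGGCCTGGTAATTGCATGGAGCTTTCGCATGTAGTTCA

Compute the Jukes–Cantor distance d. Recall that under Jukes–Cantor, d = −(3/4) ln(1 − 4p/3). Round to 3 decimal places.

0.067

The sequences differ at 3 of 47 sites (30, 36, 37), so p = 3/47 ≈ 0.06383.
d = −(3/4) ln(1 − 4p/3) = −0.75 ln(1 − 0.085107) = −0.75 ln(0.914893)
  = −0.75 × (-0.088948) = 0.066711 substitutions/site.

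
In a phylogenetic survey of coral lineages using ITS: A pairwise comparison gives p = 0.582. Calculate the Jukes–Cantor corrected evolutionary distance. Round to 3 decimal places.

1.122

d = −(3/4) ln(1 − 4p/3) = −0.75 ln(1 − 0.776) = −0.75 ln(0.224)
  = −0.75 × (-1.496109) = 1.122082 substitutions/site.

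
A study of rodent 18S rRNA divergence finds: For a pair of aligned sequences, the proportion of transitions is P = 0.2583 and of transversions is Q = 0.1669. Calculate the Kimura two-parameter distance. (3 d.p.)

Under the Kimura two-parameter model, d = −½ ln(1 − 2P − Q) − ¼ ln(1 − 2Q).
1 − 2P − Q = 0.3165, giving −½ ln(0.3165) = 0.575216.
1 − 2Q = 0.6662, giving −¼ ln(0.6662) = 0.101541.
d = 0.575216 + 0.101541 = 0.676757.

0.677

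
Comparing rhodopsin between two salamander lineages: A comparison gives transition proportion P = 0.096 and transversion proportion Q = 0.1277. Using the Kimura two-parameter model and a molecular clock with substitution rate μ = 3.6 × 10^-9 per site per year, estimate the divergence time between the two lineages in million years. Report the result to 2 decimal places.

36.99

Under the Kimura two-parameter model, d = −½ ln(1 − 2P − Q) − ¼ ln(1 − 2Q).
1 − 2P − Q = 0.6803, giving −½ ln(0.6803) = 0.192611.
1 − 2Q = 0.7446, giving −¼ ln(0.7446) = 0.073727.
d = 0.192611 + 0.073727 = 0.266338.
Under a molecular clock d = 2μt, so t = d/(2μ) = 0.266338 / (2 × 3.6 × 10^-9) = 36.99 million years.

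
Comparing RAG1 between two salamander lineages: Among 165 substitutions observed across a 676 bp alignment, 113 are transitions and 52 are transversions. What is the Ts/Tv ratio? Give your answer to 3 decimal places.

2.173

R = 113/52 = 2.173076… ≈ 2.173 (to 3 d.p.).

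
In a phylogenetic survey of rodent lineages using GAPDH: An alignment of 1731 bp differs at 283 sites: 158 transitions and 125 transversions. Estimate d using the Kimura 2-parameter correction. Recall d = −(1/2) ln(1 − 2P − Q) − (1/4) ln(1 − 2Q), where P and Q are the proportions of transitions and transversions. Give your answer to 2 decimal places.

P = 158/1731 ≈ 0.091277 and Q = 125/1731 ≈ 0.072213.
Under the Kimura two-parameter model, d = −½ ln(1 − 2P − Q) − ¼ ln(1 − 2Q).
1 − 2P − Q = 0.745233, giving −½ ln(0.745233) = 0.147029.
1 − 2Q = 0.855574, giving −¼ ln(0.855574) = 0.038996.
d = 0.147029 + 0.038996 = 0.186025.

0.19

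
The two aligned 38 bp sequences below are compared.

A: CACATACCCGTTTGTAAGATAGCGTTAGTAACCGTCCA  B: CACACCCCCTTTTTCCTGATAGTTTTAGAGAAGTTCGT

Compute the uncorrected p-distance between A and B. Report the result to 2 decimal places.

0.42

The sequences differ at 16 of 38 positions.
p = 16/38 = 0.421052… ≈ 0.42 (to 2 d.p.).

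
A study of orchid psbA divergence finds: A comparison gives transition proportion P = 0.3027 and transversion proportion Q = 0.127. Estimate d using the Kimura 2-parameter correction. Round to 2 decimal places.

Under the Kimura two-parameter model, d = −½ ln(1 − 2P − Q) − ¼ ln(1 − 2Q).
1 − 2P − Q = 0.2676, giving −½ ln(0.2676) = 0.659131.
1 − 2Q = 0.746, giving −¼ ln(0.746) = 0.073257.
d = 0.659131 + 0.073257 = 0.732388.

0.73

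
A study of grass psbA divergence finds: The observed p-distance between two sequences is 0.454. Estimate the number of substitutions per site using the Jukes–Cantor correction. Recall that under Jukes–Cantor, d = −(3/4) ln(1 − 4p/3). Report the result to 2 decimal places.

0.70

d = −(3/4) ln(1 − 4p/3) = −0.75 ln(1 − 0.605333) = −0.75 ln(0.394667)
  = −0.75 × (-0.929713) = 0.697285 substitutions/site.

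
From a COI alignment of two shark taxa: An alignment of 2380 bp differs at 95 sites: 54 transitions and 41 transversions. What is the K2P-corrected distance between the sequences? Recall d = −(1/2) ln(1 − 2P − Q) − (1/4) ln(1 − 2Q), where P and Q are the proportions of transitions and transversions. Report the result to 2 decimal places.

0.04

P = 54/2380 ≈ 0.022689 and Q = 41/2380 ≈ 0.017227.
Under the Kimura two-parameter model, d = −½ ln(1 − 2P − Q) − ¼ ln(1 − 2Q).
1 − 2P − Q = 0.937395, giving −½ ln(0.937395) = 0.032325.
1 − 2Q = 0.965546, giving −¼ ln(0.965546) = 0.008765.
d = 0.032325 + 0.008765 = 0.041090.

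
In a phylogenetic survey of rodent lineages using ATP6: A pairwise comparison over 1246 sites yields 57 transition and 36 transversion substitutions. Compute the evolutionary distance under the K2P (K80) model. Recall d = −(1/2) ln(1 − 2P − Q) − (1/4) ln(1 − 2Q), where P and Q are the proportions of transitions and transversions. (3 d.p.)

P = 57/1246 ≈ 0.045746 and Q = 36/1246 ≈ 0.028892.
Under the Kimura two-parameter model, d = −½ ln(1 − 2P − Q) − ¼ ln(1 − 2Q).
1 − 2P − Q = 0.879616, giving −½ ln(0.879616) = 0.064135.
1 − 2Q = 0.942216, giving −¼ ln(0.942216) = 0.014880.
d = 0.064135 + 0.014880 = 0.079015.

0.079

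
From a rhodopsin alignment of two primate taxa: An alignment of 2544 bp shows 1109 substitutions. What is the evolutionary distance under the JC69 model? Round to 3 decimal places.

0.653

p = 1109/2544 ≈ 0.435928.
d = −(3/4) ln(1 − 4p/3) = −0.75 ln(1 − 0.581237) = −0.75 ln(0.418763)
  = −0.75 × (-0.870450) = 0.652838 substitutions/site.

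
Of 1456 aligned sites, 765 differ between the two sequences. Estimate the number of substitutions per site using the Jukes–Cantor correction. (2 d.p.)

p = 765/1456 ≈ 0.525412.
d = −(3/4) ln(1 − 4p/3) = −0.75 ln(1 − 0.700549) = −0.75 ln(0.299451)
  = −0.75 × (-1.205804) = 0.904353 substitutions/site.

0.90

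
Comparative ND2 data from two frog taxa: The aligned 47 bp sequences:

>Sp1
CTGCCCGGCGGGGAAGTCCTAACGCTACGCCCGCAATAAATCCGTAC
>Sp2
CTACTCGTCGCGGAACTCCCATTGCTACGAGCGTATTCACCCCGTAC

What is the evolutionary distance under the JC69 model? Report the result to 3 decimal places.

0.416

The sequences differ at 15 of 47 sites, so p = 15/47 ≈ 0.319149.
d = −(3/4) ln(1 − 4p/3) = −0.75 ln(1 − 0.425532) = −0.75 ln(0.574468)
  = −0.75 × (-0.554311) = 0.415733 substitutions/site.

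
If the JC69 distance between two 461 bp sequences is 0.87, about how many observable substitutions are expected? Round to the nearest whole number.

Invert JC69: p = (3/4)(1 − e^(−4d/3)) = 0.75 × (1 − e^(-1.16)) = 0.75 × (1 − 0.313486) = 0.514886.
Expected differing sites = pL ≈ 0.514886 × 461 = 237.362446 ≈ 237.

237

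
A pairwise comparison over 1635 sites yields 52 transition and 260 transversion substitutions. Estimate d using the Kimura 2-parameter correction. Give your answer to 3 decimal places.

P = 52/1635 ≈ 0.031804 and Q = 260/1635 ≈ 0.159021.
Under the Kimura two-parameter model, d = −½ ln(1 − 2P − Q) − ¼ ln(1 − 2Q).
1 − 2P − Q = 0.777371, giving −½ ln(0.777371) = 0.125919.
1 − 2Q = 0.681958, giving −¼ ln(0.681958) = 0.095697.
d = 0.125919 + 0.095697 = 0.221616.

0.222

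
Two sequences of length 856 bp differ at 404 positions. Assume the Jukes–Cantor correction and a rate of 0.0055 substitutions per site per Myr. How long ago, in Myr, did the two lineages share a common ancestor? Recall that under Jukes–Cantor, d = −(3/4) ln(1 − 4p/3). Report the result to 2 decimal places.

67.66

p = 404/856 ≈ 0.471963.
d = −(3/4) ln(1 − 4p/3) = −0.75 ln(1 − 0.629284) = −0.75 ln(0.370716)
  = −0.75 × (-0.992319) = 0.744239 substitutions/site.
Under a molecular clock d = 2μt, so t = d/(2μ) = 0.744239 / (2 × 0.0055) = 67.66 Myr.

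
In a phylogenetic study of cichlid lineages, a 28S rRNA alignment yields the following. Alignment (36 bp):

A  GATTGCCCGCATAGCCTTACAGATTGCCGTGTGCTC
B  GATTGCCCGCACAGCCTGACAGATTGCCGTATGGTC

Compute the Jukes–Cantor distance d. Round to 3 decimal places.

0.120

The sequences differ at 4 of 36 sites (12, 18, 31, 34), so p = 4/36 ≈ 0.111111.
d = −(3/4) ln(1 − 4p/3) = −0.75 ln(1 − 0.148148) = −0.75 ln(0.851852)
  = −0.75 × (-0.160342) = 0.120257 substitutions/site.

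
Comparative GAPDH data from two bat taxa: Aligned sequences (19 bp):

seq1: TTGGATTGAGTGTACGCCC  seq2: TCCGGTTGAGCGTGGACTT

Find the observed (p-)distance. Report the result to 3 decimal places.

0.474

The sequences differ at 9 of 19 positions (sites 2, 3, 5, 11, 14, 15, 16, 18, 19).
p = 9/19 = 0.473684… ≈ 0.474 (to 3 d.p.).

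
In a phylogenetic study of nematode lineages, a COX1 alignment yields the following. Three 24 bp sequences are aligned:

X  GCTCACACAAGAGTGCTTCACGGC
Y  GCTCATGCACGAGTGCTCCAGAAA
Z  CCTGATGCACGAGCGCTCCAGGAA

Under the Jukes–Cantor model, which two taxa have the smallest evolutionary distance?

X–Y: 8/24 differ, p = 0.333, d = 0.441.
X–Z: 10/24 differ, p = 0.417, d = 0.608.
Y–Z: 4/24 differ, p = 0.167, d = 0.188.
The smallest distance is between Y and Z.

Y and Z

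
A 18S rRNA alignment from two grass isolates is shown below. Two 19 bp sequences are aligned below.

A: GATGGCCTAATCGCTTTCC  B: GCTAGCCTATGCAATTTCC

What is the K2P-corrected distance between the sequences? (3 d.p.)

Of 19 sites, 2 differences are transitions and 4 are transversions, so P = 2/19 ≈ 0.105263 and Q = 4/19 ≈ 0.210526.
Under the Kimura two-parameter model, d = −½ ln(1 − 2P − Q) − ¼ ln(1 − 2Q).
1 − 2P − Q = 0.578948, giving −½ ln(0.578948) = 0.273271.
1 − 2Q = 0.578948, giving −¼ ln(0.578948) = 0.136636.
d = 0.273271 + 0.136636 = 0.409907.

0.410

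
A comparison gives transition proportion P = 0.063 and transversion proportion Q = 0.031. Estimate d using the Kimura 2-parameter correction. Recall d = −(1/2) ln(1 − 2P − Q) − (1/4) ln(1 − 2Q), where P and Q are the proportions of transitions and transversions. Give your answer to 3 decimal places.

0.101

Under the Kimura two-parameter model, d = −½ ln(1 − 2P − Q) − ¼ ln(1 − 2Q).
1 − 2P − Q = 0.843, giving −½ ln(0.843) = 0.085394.
1 − 2Q = 0.938, giving −¼ ln(0.938) = 0.016001.
d = 0.085394 + 0.016001 = 0.101395.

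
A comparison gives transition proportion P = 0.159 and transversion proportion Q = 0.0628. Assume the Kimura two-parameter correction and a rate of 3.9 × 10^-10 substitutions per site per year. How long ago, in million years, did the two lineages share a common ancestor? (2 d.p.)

350.28

Under the Kimura two-parameter model, d = −½ ln(1 − 2P − Q) − ¼ ln(1 − 2Q).
1 − 2P − Q = 0.6192, giving −½ ln(0.6192) = 0.239663.
1 − 2Q = 0.8744, giving −¼ ln(0.8744) = 0.033554.
d = 0.239663 + 0.033554 = 0.273217.
Under a molecular clock d = 2μt, so t = d/(2μ) = 0.273217 / (2 × 3.9 × 10^-10) = 350.28 million years.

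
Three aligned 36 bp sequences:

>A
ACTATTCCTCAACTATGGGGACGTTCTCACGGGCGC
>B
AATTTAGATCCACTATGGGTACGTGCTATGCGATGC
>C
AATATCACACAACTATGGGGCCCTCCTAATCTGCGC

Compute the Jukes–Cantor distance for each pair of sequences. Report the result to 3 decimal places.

A–B: 14/36 sites differ → p ≈ 0.388889, d = −0.75 ln(1 − 0.518519) = 0.548166 ≈ 0.548.
A–C: 11/36 sites differ → p ≈ 0.305556, d = −0.75 ln(1 − 0.407408) = 0.392437 ≈ 0.392.
B–C: 15/36 sites differ → p ≈ 0.416667, d = −0.75 ln(1 − 0.555556) = 0.608198 ≈ 0.608.

d(A,B) = 0.548, d(A,C) = 0.392, d(B,C) = 0.608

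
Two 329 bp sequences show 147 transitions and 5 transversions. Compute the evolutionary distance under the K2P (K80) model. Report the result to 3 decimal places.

P = 147/329 ≈ 0.446809 and Q = 5/329 ≈ 0.015198.
Under the Kimura two-parameter model, d = −½ ln(1 − 2P − Q) − ¼ ln(1 − 2Q).
1 − 2P − Q = 0.091184, giving −½ ln(0.091184) = 1.197438.
1 − 2Q = 0.969604, giving −¼ ln(0.969604) = 0.007717.
d = 1.197438 + 0.007717 = 1.205155.

1.205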